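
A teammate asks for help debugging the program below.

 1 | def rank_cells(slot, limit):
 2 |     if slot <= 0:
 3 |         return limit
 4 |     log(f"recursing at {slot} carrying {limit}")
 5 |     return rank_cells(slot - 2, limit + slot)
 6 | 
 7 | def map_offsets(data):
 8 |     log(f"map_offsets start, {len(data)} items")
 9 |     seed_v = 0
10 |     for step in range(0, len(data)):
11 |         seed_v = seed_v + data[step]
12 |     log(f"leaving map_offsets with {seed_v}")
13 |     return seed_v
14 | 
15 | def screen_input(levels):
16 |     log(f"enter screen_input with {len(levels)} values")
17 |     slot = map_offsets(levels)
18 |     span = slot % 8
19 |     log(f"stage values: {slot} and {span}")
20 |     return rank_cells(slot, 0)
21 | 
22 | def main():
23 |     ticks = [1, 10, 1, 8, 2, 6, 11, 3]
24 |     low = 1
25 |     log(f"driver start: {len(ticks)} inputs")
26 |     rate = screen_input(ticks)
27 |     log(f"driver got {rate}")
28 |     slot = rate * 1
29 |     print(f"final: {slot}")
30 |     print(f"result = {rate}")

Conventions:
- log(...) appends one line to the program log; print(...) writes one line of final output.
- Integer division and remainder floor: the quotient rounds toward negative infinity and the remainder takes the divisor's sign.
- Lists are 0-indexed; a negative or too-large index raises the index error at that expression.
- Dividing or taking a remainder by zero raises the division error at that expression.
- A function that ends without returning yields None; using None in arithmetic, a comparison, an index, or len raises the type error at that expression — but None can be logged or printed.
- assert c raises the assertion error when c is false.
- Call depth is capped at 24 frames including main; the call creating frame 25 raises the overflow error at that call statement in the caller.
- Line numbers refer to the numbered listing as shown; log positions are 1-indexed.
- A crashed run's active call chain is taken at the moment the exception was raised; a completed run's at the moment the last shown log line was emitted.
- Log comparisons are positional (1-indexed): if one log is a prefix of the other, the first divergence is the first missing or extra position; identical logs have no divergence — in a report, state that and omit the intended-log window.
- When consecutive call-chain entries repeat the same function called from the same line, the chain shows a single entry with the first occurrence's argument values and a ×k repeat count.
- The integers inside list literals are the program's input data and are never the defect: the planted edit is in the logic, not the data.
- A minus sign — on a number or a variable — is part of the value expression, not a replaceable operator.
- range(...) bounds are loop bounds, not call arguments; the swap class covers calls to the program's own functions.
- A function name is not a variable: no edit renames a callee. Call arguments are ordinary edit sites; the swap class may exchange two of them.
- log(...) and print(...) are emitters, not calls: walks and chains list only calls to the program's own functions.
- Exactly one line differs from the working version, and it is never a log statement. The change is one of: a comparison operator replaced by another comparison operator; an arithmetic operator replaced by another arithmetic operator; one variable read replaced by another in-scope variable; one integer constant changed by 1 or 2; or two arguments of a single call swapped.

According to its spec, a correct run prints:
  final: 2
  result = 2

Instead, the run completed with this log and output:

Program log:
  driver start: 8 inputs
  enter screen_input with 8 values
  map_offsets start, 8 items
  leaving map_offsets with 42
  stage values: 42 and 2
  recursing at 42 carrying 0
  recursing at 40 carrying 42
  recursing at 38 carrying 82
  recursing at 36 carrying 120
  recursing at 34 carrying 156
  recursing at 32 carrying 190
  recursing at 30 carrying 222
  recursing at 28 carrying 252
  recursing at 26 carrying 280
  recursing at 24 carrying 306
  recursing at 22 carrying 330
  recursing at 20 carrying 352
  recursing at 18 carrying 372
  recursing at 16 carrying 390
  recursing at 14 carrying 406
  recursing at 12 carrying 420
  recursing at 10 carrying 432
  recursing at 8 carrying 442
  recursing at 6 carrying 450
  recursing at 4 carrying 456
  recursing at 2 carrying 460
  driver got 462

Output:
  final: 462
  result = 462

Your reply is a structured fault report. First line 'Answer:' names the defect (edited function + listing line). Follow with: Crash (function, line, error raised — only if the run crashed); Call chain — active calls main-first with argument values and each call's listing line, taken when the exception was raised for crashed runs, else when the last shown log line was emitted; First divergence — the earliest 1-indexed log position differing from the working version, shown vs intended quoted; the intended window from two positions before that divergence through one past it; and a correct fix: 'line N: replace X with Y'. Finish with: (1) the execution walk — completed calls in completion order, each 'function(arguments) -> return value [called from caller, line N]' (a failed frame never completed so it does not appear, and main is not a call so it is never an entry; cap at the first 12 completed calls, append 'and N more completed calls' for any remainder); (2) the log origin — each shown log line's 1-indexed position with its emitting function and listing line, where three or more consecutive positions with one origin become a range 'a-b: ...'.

Answer: the defect is in screen_input at line 20.
The tell: Log line 6 is where behavior first shows: 'recursing at 42 carrying 0' appears instead of 'recursing at 2 carrying 0'.
Call chain: main.
First divergence: position 6 — the shown line 'recursing at 42 carrying 0' should read 'recursing at 2 carrying 0'.
Intended log window:
  4: leaving map_offsets with 42
  5: stage values: 42 and 2
  6: recursing at 2 carrying 0
  7: driver got 2
Execution walk:
  map_offsets([1, 10, 1, 8, 2, 6, 11, 3]) -> 42  [called from screen_input, line 17]
  rank_cells(0, 462) -> 462  [called from rank_cells, line 5]
  rank_cells(2, 460) -> 462  [called from rank_cells, line 5]
  rank_cells(4, 456) -> 462  [called from rank_cells, line 5]
  rank_cells(6, 450) -> 462  [called from rank_cells, line 5]
  rank_cells(8, 442) -> 462  [called from rank_cells, line 5]
  rank_cells(10, 432) -> 462  [called from rank_cells, line 5]
  rank_cells(12, 420) -> 462  [called from rank_cells, line 5]
  rank_cells(14, 406) -> 462  [called from rank_cells, line 5]
  rank_cells(16, 390) -> 462  [called from rank_cells, line 5]
  rank_cells(18, 372) -> 462  [called from rank_cells, line 5]
  rank_cells(20, 352) -> 462  [called from rank_cells, line 5]
  ... and 12 more completed calls
Log origins:
  1: logged in main at line 25
  2: logged in screen_input at line 16
  3: logged in map_offsets at line 8
  4: logged in map_offsets at line 12
  5: logged in screen_input at line 19
  6-26: logged in rank_cells at line 4
  27: logged in main at line 27
A correct fix: line 20: replace `slot` with `span`.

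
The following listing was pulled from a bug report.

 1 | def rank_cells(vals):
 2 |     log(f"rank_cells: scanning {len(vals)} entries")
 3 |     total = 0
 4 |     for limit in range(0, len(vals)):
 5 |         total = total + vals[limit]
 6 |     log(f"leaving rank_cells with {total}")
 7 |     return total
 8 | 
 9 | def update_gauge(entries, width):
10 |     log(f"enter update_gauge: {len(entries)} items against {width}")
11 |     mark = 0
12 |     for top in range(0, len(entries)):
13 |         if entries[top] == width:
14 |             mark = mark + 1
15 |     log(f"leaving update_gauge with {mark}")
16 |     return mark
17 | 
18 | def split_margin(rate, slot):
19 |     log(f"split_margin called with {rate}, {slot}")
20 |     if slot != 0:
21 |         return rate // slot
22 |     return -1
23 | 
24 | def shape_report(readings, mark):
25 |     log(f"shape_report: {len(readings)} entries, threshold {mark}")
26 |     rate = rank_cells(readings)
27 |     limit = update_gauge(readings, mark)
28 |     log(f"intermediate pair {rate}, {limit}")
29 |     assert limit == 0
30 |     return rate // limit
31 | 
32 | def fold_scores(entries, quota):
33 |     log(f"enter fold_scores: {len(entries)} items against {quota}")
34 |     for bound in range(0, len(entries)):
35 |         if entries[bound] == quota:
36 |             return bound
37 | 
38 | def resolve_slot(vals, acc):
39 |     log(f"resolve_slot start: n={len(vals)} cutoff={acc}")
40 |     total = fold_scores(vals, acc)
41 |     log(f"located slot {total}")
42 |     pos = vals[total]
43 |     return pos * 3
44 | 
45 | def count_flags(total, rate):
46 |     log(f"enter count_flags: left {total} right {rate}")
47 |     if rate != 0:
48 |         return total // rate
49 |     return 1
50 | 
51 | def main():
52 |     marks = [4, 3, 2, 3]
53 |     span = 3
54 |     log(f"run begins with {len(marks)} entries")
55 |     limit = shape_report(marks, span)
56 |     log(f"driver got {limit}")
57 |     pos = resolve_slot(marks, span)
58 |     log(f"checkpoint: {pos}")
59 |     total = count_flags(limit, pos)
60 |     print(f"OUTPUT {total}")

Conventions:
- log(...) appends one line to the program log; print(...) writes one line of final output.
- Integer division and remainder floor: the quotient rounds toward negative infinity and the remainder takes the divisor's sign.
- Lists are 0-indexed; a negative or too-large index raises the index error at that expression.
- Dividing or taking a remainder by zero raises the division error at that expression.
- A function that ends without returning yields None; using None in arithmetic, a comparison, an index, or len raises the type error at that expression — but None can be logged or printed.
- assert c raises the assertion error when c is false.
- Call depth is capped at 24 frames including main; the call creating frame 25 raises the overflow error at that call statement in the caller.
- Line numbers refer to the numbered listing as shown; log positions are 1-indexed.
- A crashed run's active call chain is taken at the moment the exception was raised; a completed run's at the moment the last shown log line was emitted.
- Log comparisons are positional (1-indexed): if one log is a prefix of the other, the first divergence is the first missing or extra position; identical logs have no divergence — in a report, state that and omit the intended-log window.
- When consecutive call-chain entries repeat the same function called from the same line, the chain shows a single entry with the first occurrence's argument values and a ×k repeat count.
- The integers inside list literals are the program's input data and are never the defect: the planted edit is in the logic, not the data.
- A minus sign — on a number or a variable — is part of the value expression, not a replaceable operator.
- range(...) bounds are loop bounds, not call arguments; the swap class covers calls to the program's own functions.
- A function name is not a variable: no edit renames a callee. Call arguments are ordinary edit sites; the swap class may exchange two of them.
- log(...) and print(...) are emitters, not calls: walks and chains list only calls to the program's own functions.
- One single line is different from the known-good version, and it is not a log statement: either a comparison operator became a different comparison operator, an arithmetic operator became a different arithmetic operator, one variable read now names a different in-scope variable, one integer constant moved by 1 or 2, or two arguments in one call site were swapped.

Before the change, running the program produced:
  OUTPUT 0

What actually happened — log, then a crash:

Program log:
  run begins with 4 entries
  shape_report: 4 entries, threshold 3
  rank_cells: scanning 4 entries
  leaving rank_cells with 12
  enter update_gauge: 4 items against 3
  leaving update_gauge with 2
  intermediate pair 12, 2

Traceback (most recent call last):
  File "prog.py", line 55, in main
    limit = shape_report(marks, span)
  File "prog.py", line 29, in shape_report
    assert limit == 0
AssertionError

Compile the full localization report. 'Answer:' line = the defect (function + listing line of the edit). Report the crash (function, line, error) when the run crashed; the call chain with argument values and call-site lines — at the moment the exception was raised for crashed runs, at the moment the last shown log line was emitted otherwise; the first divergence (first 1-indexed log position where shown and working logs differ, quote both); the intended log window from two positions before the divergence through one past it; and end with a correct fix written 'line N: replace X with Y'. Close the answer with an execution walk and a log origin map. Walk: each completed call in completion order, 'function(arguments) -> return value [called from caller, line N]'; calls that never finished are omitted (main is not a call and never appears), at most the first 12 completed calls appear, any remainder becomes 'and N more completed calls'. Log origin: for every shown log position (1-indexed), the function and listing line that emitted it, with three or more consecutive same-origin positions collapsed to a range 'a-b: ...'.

Answer: the defect is in shape_report at line 29.
The tell: The log ends early — 7 lines, where the working version next logs 'driver got 6'.
Crash: shape_report, line 29, AssertionError.
Call chain: main -> shape_report([4, 3, 2, 3], 3) (called at line 55).
First divergence: position 8 — the faulty run's log ends after 7 lines; the working version continues with 'driver got 6'.
Intended log window:
  6: leaving update_gauge with 2
  7: intermediate pair 12, 2
  8: driver got 6
  9: resolve_slot start: n=4 cutoff=3
Execution walk:
  rank_cells([4, 3, 2, 3]) -> 12  [called from shape_report, line 26]
  update_gauge([4, 3, 2, 3], 3) -> 2  [called from shape_report, line 27]
Log line origins:
  1: logged in main at line 54
  2: logged in shape_report at line 25
  3: logged in rank_cells at line 2
  4: logged in rank_cells at line 6
  5: logged in update_gauge at line 10
  6: logged in update_gauge at line 15
  7: logged in shape_report at line 28
A correct fix: line 29: replace `==` with `>`.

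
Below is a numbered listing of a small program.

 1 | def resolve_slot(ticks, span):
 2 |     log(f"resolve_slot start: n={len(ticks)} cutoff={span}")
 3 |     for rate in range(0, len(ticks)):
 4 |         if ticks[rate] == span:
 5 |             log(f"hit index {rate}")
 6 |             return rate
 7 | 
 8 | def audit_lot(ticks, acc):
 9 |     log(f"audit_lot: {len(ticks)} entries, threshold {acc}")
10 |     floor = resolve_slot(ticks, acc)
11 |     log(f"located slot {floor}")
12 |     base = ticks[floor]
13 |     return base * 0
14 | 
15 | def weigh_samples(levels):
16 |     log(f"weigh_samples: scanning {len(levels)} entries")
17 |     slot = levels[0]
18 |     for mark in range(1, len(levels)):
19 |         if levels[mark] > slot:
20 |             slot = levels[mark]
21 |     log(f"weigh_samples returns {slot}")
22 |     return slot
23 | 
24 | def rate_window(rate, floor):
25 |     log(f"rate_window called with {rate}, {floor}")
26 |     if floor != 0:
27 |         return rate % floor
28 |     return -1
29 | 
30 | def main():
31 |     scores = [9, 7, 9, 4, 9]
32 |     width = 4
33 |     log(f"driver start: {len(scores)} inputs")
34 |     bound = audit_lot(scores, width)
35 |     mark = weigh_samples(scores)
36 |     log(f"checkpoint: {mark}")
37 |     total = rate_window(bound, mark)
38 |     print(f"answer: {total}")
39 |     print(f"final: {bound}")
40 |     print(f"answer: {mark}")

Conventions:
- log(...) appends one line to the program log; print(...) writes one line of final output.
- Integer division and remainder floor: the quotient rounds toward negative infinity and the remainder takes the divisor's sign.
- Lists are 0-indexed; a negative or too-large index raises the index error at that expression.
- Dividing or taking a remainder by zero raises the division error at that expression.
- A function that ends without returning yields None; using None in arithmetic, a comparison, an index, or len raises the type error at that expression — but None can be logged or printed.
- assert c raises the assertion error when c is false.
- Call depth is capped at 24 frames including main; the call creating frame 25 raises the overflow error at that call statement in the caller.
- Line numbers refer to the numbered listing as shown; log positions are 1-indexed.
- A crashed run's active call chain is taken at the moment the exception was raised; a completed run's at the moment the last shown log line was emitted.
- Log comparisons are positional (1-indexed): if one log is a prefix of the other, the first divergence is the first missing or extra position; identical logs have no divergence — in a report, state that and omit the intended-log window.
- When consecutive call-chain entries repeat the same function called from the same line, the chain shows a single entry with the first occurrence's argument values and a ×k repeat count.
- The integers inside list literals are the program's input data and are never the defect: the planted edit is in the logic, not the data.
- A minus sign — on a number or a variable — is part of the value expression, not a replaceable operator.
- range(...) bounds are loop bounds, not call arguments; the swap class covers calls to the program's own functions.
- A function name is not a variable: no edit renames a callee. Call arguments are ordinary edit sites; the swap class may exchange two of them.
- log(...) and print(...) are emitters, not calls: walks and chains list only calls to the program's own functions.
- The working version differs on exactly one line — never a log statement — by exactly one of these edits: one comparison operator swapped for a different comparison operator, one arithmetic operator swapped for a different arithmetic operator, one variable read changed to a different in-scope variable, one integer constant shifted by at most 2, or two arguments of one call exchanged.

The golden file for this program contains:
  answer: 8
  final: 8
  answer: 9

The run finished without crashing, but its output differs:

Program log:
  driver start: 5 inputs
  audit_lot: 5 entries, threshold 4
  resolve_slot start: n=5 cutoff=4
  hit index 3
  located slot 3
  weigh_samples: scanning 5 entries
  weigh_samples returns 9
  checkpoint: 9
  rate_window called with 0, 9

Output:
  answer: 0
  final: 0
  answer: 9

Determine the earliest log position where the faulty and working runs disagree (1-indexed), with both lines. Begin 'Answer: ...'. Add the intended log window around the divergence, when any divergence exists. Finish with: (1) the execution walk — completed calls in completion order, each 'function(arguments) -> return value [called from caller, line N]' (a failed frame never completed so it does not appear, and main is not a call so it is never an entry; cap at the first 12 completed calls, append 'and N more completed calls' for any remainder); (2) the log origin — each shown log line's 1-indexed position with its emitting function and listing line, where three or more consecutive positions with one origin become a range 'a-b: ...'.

Answer: position 9 — shown 'rate_window called with 0, 9', intended 'rate_window called with 8, 9'.
Intended log window:
  7: weigh_samples returns 9
  8: checkpoint: 9
  9: rate_window called with 8, 9
Execution walk:
  resolve_slot([9, 7, 9, 4, 9], 4) -> 3  [called from audit_lot, line 10]
  audit_lot([9, 7, 9, 4, 9], 4) -> 0  [called from main, line 34]
  weigh_samples([9, 7, 9, 4, 9]) -> 9  [called from main, line 35]
  rate_window(0, 9) -> 0  [called from main, line 37]
Log origins:
  1: logged in main at line 33
  2: logged in audit_lot at line 9
  3: logged in resolve_slot at line 2
  4: logged in resolve_slot at line 5
  5: logged in audit_lot at line 11
  6: logged in weigh_samples at line 16
  7: logged in weigh_samples at line 21
  8: logged in main at line 36
  9: logged in rate_window at line 25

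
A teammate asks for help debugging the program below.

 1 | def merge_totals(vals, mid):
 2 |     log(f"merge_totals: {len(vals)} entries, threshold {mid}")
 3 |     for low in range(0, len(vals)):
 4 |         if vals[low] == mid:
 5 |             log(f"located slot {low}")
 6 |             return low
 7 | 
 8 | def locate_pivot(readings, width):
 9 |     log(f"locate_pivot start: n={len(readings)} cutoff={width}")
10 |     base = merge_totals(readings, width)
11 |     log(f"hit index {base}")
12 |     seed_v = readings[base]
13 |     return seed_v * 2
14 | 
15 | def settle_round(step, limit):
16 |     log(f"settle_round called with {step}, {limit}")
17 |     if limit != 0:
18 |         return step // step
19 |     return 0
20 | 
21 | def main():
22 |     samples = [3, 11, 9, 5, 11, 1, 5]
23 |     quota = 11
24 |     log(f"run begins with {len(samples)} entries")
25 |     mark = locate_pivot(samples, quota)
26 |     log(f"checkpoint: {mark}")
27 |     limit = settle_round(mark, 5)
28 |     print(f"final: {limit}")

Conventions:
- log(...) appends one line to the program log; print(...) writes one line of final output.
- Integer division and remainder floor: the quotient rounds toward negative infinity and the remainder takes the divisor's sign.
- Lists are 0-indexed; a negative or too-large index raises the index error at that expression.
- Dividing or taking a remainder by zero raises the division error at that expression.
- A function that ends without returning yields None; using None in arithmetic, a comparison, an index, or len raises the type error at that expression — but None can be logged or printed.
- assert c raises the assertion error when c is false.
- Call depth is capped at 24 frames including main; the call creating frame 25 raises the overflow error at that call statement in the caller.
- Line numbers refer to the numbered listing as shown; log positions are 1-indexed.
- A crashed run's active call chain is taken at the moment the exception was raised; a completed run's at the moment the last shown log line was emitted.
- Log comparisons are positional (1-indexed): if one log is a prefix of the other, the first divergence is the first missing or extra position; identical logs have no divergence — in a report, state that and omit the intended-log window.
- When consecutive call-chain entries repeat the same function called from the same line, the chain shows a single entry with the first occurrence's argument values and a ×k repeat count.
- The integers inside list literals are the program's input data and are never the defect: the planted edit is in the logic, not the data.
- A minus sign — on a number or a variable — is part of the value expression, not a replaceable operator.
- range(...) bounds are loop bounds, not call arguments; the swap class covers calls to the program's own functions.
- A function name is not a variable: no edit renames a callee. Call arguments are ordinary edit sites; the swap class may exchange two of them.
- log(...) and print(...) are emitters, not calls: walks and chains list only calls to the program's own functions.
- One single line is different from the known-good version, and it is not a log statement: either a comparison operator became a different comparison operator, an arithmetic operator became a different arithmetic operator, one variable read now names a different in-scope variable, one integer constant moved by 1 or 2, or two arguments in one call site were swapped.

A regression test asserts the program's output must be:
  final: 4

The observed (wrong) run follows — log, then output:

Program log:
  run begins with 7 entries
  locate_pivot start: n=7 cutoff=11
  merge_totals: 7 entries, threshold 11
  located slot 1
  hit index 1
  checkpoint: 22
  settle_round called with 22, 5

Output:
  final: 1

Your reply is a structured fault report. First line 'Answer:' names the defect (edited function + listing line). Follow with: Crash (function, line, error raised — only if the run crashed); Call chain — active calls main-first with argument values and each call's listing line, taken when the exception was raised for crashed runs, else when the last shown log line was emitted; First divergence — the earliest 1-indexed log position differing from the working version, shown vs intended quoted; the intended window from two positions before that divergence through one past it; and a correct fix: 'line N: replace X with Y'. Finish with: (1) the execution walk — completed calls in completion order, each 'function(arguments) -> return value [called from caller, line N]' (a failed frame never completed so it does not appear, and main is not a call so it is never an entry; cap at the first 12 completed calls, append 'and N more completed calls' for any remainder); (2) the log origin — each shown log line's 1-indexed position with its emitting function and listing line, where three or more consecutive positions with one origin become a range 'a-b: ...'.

Answer: the defect is in settle_round at line 18.
Core observation: The two runs log identically and part ways only at the printed values.
Call chain: main -> settle_round(22, 5) (called at line 27).
First divergence: none — the logs agree in full.
Execution walk:
  merge_totals([3, 11, 9, 5, 11, 1, 5], 11) -> 1  [called from locate_pivot, line 10]
  locate_pivot([3, 11, 9, 5, 11, 1, 5], 11) -> 22  [called from main, line 25]
  settle_round(22, 5) -> 1  [called from main, line 27]
Origin of each log line:
  1 — main, line 24
  2 — locate_pivot, line 9
  3 — merge_totals, line 2
  4 — merge_totals, line 5
  5 — locate_pivot, line 11
  6 — main, line 26
  7 — settle_round, line 16
A correct fix: line 18: replace `step // step` with `step // limit`.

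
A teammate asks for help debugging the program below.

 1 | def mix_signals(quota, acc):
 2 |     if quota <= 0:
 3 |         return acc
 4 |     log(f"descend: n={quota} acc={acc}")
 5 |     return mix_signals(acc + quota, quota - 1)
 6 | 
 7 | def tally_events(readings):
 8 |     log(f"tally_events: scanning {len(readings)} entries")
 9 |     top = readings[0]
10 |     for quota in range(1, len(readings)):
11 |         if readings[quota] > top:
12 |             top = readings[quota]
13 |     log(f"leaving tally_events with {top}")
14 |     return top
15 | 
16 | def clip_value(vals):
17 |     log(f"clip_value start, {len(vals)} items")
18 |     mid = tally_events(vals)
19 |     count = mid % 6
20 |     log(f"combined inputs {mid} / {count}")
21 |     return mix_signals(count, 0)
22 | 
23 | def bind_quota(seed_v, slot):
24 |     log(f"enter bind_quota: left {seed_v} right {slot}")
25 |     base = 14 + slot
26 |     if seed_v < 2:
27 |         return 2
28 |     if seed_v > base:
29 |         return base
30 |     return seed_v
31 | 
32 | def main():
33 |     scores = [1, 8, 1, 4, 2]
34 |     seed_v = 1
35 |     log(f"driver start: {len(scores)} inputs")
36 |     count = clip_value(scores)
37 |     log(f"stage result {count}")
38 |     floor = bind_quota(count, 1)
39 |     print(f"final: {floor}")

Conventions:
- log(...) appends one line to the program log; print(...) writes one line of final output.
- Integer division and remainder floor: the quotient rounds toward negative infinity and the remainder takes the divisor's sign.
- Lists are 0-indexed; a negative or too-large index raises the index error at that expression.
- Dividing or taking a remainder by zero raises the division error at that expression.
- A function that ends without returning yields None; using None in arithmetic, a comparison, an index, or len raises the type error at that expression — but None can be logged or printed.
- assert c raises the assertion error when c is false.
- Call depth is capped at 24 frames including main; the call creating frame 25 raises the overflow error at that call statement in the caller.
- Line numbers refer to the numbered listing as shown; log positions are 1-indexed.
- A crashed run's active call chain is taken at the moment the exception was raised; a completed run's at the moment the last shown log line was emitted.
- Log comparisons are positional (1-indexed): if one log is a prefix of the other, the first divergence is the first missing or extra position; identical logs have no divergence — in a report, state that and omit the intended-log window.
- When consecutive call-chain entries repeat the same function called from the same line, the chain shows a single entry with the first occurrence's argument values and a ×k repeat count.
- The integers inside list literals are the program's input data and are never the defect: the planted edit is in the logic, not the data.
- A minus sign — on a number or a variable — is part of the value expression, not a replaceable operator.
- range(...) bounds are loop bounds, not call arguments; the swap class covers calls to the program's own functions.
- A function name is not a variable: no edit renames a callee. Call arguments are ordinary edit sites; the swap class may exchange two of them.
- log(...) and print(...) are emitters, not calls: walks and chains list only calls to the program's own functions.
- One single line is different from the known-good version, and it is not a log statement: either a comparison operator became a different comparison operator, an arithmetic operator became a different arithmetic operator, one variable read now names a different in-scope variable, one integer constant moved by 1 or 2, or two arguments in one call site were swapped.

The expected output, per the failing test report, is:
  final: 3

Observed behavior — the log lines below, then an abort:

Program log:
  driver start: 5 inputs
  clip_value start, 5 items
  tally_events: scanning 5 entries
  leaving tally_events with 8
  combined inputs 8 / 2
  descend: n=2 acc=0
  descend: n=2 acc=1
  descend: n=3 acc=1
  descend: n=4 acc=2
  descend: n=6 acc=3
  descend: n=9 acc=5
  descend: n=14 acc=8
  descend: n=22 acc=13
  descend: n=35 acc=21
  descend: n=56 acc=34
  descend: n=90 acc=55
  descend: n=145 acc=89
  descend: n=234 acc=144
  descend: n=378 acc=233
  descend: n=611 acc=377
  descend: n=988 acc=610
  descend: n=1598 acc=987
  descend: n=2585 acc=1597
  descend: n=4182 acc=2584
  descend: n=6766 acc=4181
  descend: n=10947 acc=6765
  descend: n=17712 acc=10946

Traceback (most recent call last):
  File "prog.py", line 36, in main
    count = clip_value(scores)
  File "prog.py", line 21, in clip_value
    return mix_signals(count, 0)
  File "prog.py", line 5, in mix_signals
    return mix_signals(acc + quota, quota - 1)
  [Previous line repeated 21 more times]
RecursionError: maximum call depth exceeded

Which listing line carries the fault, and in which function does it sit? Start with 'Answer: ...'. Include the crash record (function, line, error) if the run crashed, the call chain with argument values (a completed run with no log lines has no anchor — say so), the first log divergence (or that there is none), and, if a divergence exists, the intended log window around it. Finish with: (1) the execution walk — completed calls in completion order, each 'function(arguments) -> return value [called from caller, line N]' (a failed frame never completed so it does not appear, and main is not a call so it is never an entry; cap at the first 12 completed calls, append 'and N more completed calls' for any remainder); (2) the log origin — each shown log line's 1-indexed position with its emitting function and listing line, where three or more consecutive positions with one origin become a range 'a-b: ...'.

Answer: the defect is in mix_signals at line 5.
The tell: At log position 7 the runs split — shown 'descend: n=2 acc=1', but the working version logs 'descend: n=1 acc=2'.
Crash: mix_signals, line 5, RecursionError.
Call chain: main -> clip_value([1, 8, 1, 4, 2]) (called at line 36) -> mix_signals(2, 0) (called at line 21) -> mix_signals(2, 1) (called at line 5) ×21.
First divergence: at position 7 the run shows 'descend: n=2 acc=1' where the working version logs 'descend: n=1 acc=2'.
Intended log window:
  5: combined inputs 8 / 2
  6: descend: n=2 acc=0
  7: descend: n=1 acc=2
  8: stage result 3
Execution walk:
  tally_events([1, 8, 1, 4, 2]) -> 8  [called from clip_value, line 18]
Log origin:
  1: from main, line 35
  2: from clip_value, line 17
  3: from tally_events, line 8
  4: from tally_events, line 13
  5: from clip_value, line 20
  6-27: from mix_signals, line 4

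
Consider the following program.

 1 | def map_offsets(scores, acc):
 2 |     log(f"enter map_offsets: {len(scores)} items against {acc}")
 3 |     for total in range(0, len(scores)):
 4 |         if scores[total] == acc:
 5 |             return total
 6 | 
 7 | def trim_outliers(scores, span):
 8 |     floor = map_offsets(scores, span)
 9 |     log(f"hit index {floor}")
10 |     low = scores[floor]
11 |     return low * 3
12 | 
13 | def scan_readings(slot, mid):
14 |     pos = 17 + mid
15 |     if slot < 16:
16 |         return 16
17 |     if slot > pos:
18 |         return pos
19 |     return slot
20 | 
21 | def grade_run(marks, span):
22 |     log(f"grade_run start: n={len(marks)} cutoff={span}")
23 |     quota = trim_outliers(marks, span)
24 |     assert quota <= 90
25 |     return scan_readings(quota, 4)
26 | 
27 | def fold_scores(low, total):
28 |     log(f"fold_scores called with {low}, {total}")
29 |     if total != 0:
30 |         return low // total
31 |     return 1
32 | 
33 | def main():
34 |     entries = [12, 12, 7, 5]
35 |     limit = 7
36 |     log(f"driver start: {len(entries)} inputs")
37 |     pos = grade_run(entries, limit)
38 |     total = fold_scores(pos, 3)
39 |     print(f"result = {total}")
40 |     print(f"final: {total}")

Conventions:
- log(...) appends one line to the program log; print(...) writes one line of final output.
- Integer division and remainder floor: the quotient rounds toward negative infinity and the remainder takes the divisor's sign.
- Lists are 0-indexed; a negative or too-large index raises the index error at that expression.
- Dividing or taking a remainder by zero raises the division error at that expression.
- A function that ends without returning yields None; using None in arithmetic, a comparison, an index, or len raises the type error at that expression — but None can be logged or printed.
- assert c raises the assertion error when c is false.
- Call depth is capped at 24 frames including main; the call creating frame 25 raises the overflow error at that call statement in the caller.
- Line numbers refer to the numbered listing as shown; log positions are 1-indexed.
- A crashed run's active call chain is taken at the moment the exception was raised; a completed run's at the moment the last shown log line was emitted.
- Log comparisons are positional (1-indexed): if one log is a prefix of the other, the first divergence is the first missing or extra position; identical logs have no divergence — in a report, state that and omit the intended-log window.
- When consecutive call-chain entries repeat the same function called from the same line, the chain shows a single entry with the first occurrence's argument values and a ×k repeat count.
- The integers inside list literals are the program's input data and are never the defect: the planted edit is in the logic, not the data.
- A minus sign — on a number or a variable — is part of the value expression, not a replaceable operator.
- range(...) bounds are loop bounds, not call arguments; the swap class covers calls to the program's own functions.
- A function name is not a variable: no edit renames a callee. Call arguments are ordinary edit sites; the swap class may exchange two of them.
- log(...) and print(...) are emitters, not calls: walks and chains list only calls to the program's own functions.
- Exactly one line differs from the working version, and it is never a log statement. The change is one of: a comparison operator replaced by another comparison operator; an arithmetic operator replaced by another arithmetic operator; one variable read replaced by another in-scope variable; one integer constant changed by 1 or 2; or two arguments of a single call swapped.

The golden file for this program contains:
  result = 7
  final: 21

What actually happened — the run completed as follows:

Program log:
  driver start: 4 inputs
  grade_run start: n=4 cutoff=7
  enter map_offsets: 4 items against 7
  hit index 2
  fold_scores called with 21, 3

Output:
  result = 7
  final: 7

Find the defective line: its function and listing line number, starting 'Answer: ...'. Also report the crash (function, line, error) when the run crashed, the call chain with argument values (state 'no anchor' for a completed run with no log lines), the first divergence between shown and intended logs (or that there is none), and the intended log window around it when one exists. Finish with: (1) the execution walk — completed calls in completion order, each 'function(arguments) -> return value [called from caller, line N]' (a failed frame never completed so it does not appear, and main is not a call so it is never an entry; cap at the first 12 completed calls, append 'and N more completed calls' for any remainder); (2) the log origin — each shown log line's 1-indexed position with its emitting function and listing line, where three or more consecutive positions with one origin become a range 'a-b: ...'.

Answer: the defect is in main at line 40.
Key observation: Log streams are identical — the defect surfaces only in the printed output.
Call chain: main -> fold_scores(21, 3) (called at line 38).
First divergence: there is none — every log position agrees.
Execution walk:
  map_offsets([12, 12, 7, 5], 7) -> 2  [called from trim_outliers, line 8]
  trim_outliers([12, 12, 7, 5], 7) -> 21  [called from grade_run, line 23]
  scan_readings(21, 4) -> 21  [called from grade_run, line 25]
  grade_run([12, 12, 7, 5], 7) -> 21  [called from main, line 37]
  fold_scores(21, 3) -> 7  [called from main, line 38]
Log origin:
  1: logged in main at line 36
  2: logged in grade_run at line 22
  3: logged in map_offsets at line 2
  4: logged in trim_outliers at line 9
  5: logged in fold_scores at line 28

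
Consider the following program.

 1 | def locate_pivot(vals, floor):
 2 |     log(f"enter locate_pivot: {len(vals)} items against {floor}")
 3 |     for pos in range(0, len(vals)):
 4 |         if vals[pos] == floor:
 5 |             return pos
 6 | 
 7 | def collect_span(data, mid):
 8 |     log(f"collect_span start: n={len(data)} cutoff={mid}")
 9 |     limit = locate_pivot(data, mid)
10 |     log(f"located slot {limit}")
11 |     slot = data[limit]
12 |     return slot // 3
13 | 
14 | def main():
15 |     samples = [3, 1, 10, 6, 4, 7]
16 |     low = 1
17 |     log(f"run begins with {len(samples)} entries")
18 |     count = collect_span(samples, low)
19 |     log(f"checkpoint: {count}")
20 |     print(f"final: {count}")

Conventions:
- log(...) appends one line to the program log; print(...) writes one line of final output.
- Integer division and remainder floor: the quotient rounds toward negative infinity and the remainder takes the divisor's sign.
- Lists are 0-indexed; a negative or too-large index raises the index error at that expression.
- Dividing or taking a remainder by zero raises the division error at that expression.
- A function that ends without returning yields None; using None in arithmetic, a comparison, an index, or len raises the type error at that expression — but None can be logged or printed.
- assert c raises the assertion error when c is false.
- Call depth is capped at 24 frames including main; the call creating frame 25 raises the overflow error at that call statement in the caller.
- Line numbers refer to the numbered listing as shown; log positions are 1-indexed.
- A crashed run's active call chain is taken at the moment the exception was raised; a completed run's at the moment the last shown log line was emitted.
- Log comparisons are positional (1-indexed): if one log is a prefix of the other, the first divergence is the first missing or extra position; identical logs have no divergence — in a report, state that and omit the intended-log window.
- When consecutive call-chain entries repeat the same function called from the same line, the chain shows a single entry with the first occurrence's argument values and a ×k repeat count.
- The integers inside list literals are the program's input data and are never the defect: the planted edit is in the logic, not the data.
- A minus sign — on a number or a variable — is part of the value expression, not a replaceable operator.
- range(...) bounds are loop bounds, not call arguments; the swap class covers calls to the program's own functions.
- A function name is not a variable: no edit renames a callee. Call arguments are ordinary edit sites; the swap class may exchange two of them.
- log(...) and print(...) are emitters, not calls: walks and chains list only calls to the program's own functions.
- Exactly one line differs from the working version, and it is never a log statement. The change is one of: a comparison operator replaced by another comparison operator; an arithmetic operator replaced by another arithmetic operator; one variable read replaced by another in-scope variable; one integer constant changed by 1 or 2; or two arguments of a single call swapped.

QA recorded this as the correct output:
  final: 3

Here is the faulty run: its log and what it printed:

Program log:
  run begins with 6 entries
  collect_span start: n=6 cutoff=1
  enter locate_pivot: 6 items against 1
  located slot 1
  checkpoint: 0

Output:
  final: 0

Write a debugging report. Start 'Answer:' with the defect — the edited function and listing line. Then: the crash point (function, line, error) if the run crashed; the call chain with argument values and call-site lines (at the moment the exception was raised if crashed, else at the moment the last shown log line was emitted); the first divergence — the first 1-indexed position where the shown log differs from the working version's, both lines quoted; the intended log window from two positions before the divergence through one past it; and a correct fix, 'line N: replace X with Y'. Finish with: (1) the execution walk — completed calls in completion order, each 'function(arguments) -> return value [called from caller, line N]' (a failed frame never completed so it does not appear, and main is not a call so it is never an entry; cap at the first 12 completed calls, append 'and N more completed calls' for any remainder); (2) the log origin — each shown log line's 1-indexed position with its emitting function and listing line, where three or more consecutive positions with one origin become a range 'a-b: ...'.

Answer: the defect is in collect_span at line 12.
The tell: The log first diverges at position 5: the faulty run prints 'checkpoint: 0' where the working version prints 'checkpoint: 3'.
Call chain: main.
First divergence: position 5; shown 'checkpoint: 0' vs intended 'checkpoint: 3'.
Intended log window:
  3: enter locate_pivot: 6 items against 1
  4: located slot 1
  5: checkpoint: 3
Execution walk:
  locate_pivot([3, 1, 10, 6, 4, 7], 1) -> 1  [called from collect_span, line 9]
  collect_span([3, 1, 10, 6, 4, 7], 1) -> 0  [called from main, line 18]
Log line origins:
  1 — main, line 17
  2 — collect_span, line 8
  3 — locate_pivot, line 2
  4 — collect_span, line 10
  5 — main, line 19
A correct fix: line 12: replace `//` with `*`.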